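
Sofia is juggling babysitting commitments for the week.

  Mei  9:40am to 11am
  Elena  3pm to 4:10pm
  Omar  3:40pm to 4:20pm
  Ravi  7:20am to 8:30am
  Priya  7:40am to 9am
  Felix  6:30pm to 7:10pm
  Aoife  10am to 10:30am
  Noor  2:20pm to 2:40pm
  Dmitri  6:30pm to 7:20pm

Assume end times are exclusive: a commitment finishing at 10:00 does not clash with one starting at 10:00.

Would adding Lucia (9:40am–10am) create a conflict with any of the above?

Ravi: ends 8:30am at or before Lucia starts 9:40am → clear.
Priya: ends 9am at or before Lucia starts 9:40am → clear.
Mei: starts 9:40am before Lucia ends 10am, and ends 11am after Lucia starts 9:40am → overlap.
Aoife: starts 10am at or after Lucia ends 10am → clear.
Noor: starts 2:20pm at or after Lucia ends 10am → clear.
Elena: starts 3pm at or after Lucia ends 10am → clear.
Omar: starts 3:40pm at or after Lucia ends 10am → clear.
Dmitri: starts 6:30pm at or after Lucia ends 10am → clear.
Felix: starts 6:30pm at or after Lucia ends 10am → clear.
Lucia overlaps Mei.

Yes — it overlaps Mei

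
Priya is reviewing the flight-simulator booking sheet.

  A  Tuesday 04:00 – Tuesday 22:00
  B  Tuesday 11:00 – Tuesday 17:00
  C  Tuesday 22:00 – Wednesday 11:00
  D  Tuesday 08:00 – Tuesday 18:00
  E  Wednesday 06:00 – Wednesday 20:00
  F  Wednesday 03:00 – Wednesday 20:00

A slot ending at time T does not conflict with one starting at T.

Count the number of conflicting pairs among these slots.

6

Sorted by start: A, D, B, C, F, E.
D starts before A ends → A and D overlap.
B starts before A ends → A and B overlap.
C starts exactly when A ends (back-to-back, no overlap), so nothing later overlaps A either.
B starts before D ends → D and B overlap.
C starts after D ends, so nothing later overlaps D either.
C starts after B ends, so nothing later overlaps B either.
F starts before C ends → C and F overlap.
E starts before C ends → C and E overlap.
E starts before F ends → F and E overlap.
Overlapping pairs: A & B, A & D, B & D, C & E, C & F, E & F — 6 in total.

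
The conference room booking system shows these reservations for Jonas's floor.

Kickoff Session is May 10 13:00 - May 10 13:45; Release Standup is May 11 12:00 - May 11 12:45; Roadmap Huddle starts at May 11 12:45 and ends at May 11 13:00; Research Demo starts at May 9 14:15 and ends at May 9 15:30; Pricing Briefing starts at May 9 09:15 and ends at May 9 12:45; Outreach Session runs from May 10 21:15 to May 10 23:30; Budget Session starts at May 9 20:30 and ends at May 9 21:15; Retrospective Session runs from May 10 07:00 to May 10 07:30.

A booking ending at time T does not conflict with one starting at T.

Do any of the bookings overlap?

No

Sorted by start: Pricing Briefing, Research Demo, Budget Session, Retrospective Session, Kickoff Session, Outreach Session, Release Standup, Roadmap Huddle.
Research Demo starts after Pricing Briefing ends — done with Pricing Briefing.
Budget Session starts after Research Demo ends — done with Research Demo.
Retrospective Session starts after Budget Session ends — done with Budget Session.
Kickoff Session starts after Retrospective Session ends — done with Retrospective Session.
Outreach Session starts after Kickoff Session ends — done with Kickoff Session.
Release Standup starts after Outreach Session ends — done with Outreach Session.
Roadmap Huddle starts exactly when Release Standup ends (back-to-back, no overlap).
Every pair is clear; the schedule has no overlaps.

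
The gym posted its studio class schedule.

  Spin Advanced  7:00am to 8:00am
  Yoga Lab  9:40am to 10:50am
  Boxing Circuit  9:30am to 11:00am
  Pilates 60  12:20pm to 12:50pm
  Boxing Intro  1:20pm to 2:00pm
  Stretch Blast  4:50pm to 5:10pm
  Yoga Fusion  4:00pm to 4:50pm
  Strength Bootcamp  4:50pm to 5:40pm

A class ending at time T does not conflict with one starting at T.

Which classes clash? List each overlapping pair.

Sorted by start: Spin Advanced, Boxing Circuit, Yoga Lab, Pilates 60, Boxing Intro, Yoga Fusion, Stretch Blast, Strength Bootcamp.
Boxing Circuit starts after Spin Advanced ends; Spin Advanced is clear from here.
Yoga Lab starts before Boxing Circuit ends → Boxing Circuit and Yoga Lab overlap.
Pilates 60 starts after Boxing Circuit ends; Boxing Circuit is clear from here.
Pilates 60 starts after Yoga Lab ends; Yoga Lab is clear from here.
Boxing Intro starts after Pilates 60 ends; Pilates 60 is clear from here.
Yoga Fusion starts after Boxing Intro ends; Boxing Intro is clear from here.
Stretch Blast starts exactly when Yoga Fusion ends (back-to-back, no overlap); Yoga Fusion is clear from here.
Strength Bootcamp starts before Stretch Blast ends → Stretch Blast and Strength Bootcamp overlap.

Boxing Circuit & Yoga Lab, Strength Bootcamp & Stretch Blast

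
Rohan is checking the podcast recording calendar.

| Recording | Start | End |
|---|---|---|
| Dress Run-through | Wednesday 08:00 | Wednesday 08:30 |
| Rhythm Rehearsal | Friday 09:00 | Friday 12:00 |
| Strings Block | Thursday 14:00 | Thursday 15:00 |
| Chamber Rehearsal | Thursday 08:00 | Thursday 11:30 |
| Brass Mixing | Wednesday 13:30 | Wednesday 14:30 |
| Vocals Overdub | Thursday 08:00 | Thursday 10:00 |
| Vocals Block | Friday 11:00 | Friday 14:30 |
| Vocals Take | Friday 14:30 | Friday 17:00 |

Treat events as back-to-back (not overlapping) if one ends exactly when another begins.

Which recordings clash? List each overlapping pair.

Sorted by start: Dress Run-through, Brass Mixing, Vocals Overdub, Chamber Rehearsal, Strings Block, Rhythm Rehearsal, Vocals Block, Vocals Take.
Brass Mixing starts after Dress Run-through ends — done with Dress Run-through.
Vocals Overdub starts after Brass Mixing ends — done with Brass Mixing.
Chamber Rehearsal starts before Vocals Overdub ends → Vocals Overdub and Chamber Rehearsal overlap.
Strings Block starts after Vocals Overdub ends — done with Vocals Overdub.
Strings Block starts after Chamber Rehearsal ends — done with Chamber Rehearsal.
Rhythm Rehearsal starts after Strings Block ends — done with Strings Block.
Vocals Block starts before Rhythm Rehearsal ends → Rhythm Rehearsal and Vocals Block overlap.
Vocals Take starts after Rhythm Rehearsal ends.
Vocals Take starts exactly when Vocals Block ends (back-to-back, no overlap).

Chamber Rehearsal & Vocals Overdub, Rhythm Rehearsal & Vocals Block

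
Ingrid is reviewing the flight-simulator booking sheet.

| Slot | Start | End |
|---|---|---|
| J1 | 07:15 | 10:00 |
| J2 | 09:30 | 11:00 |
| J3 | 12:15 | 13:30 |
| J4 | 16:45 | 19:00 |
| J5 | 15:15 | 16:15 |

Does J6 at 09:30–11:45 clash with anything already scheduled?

J1: starts 07:15 before J6 ends 11:45, and ends 10:00 after J6 starts 09:30 → overlap.
J2: starts 09:30 before J6 ends 11:45, and ends 11:00 after J6 starts 09:30 → overlap.
J3: starts 12:15 at or after J6 ends 11:45 → clear.
J5: starts 15:15 at or after J6 ends 11:45 → clear.
J4: starts 16:45 at or after J6 ends 11:45 → clear.
J6 overlaps J1, J2.

Yes — it overlaps J1, J2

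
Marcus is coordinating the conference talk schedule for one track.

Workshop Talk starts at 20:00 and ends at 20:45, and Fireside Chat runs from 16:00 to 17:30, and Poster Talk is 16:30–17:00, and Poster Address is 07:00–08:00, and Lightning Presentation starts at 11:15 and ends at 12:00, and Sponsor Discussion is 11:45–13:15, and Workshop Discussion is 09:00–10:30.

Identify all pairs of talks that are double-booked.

Sorted by start: Poster Address, Workshop Discussion, Lightning Presentation, Sponsor Discussion, Fireside Chat, Poster Talk, Workshop Talk.
Workshop Discussion starts after Poster Address ends, so Poster Address has no further overlaps.
Lightning Presentation starts after Workshop Discussion ends, so Workshop Discussion has no further overlaps.
Sponsor Discussion starts before Lightning Presentation ends → Lightning Presentation and Sponsor Discussion overlap.
Fireside Chat starts after Lightning Presentation ends, so Lightning Presentation has no further overlaps.
Fireside Chat starts after Sponsor Discussion ends, so Sponsor Discussion has no further overlaps.
Poster Talk starts before Fireside Chat ends → Fireside Chat and Poster Talk overlap.
Workshop Talk starts after Fireside Chat ends.
Workshop Talk starts after Poster Talk ends.

Fireside Chat & Poster Talk, Lightning Presentation & Sponsor Discussion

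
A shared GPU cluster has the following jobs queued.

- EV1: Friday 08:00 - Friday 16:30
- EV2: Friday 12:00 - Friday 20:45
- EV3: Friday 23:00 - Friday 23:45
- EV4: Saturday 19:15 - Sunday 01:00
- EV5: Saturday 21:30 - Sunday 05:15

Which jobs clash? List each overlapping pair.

Sorted by start: EV1, EV2, EV3, EV4, EV5.
EV2 starts before EV1 ends → EV1 and EV2 overlap.
EV3 starts after EV1 ends, so EV1 has no further overlaps.
EV3 starts after EV2 ends, so EV2 has no further overlaps.
EV4 starts after EV3 ends, so EV3 has no further overlaps.
EV5 starts before EV4 ends → EV4 and EV5 overlap.

EV1 & EV2, EV4 & EV5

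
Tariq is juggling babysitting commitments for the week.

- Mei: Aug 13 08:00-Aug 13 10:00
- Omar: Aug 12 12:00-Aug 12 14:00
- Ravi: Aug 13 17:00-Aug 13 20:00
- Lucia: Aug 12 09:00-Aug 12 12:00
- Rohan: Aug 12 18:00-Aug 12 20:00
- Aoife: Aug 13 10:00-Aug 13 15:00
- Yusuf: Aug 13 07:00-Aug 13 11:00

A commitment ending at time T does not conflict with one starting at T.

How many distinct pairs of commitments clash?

2

Sorted by start: Lucia, Omar, Rohan, Yusuf, Mei, Aoife, Ravi.
Omar starts exactly when Lucia ends (back-to-back, no overlap), so Lucia has no further overlaps.
Rohan starts after Omar ends, so Omar has no further overlaps.
Yusuf starts after Rohan ends, so Rohan has no further overlaps.
Mei starts before Yusuf ends → Yusuf and Mei overlap.
Aoife starts before Yusuf ends → Yusuf and Aoife overlap.
Ravi starts after Yusuf ends.
Aoife starts exactly when Mei ends (back-to-back, no overlap), so Mei has no further overlaps.
Ravi starts after Aoife ends.
Overlapping pairs: Aoife & Yusuf, Mei & Yusuf — 2 in total.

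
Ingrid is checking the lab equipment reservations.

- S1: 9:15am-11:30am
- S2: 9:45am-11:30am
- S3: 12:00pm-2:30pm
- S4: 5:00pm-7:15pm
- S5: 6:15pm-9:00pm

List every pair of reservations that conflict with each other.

S1 & S2, S4 & S5

Sorted by start: S1, S2, S3, S4, S5.
S2 starts before S1 ends → S1 and S2 overlap.
S3 starts after S1 ends — done with S1.
S3 starts after S2 ends — done with S2.
S4 starts after S3 ends — done with S3.
S5 starts before S4 ends → S4 and S5 overlap.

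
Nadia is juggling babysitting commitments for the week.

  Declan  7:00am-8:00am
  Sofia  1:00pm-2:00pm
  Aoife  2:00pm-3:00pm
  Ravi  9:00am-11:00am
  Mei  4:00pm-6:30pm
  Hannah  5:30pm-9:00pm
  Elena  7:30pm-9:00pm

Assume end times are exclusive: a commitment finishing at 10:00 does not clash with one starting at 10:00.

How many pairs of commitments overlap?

Check each pair: they overlap iff neither finishes before the other starts.
Sorted by start: Declan, Ravi, Sofia, Aoife, Mei, Hannah, Elena.
Ravi starts after Declan ends; Declan is clear from here.
Sofia starts after Ravi ends; Ravi is clear from here.
Aoife starts exactly when Sofia ends (back-to-back, no overlap); Sofia is clear from here.
Mei starts after Aoife ends; Aoife is clear from here.
Hannah starts before Mei ends → Mei and Hannah overlap.
Elena starts after Mei ends.
Elena starts before Hannah ends → Hannah and Elena overlap.
Overlapping pairs: Elena & Hannah, Hannah & Mei — 2 in total.

2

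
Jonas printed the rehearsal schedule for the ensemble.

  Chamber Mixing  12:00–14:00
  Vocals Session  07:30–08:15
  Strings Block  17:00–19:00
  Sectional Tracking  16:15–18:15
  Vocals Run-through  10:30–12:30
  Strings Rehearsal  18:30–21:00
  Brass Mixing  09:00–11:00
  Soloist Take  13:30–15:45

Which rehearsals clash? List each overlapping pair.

Brass Mixing & Vocals Run-through, Chamber Mixing & Soloist Take, Chamber Mixing & Vocals Run-through, Sectional Tracking & Strings Block, Strings Block & Strings Rehearsal

Sorted by start: Vocals Session, Brass Mixing, Vocals Run-through, Chamber Mixing, Soloist Take, Sectional Tracking, Strings Block, Strings Rehearsal.
Brass Mixing starts after Vocals Session ends; Vocals Session is clear from here.
Vocals Run-through starts before Brass Mixing ends → Brass Mixing and Vocals Run-through overlap.
Chamber Mixing starts after Brass Mixing ends; Brass Mixing is clear from here.
Chamber Mixing starts before Vocals Run-through ends → Vocals Run-through and Chamber Mixing overlap.
Soloist Take starts after Vocals Run-through ends; Vocals Run-through is clear from here.
Soloist Take starts before Chamber Mixing ends → Chamber Mixing and Soloist Take overlap.
Sectional Tracking starts after Chamber Mixing ends; Chamber Mixing is clear from here.
Sectional Tracking starts after Soloist Take ends; Soloist Take is clear from here.
Strings Block starts before Sectional Tracking ends → Sectional Tracking and Strings Block overlap.
Strings Rehearsal starts after Sectional Tracking ends.
Strings Rehearsal starts before Strings Block ends → Strings Block and Strings Rehearsal overlap.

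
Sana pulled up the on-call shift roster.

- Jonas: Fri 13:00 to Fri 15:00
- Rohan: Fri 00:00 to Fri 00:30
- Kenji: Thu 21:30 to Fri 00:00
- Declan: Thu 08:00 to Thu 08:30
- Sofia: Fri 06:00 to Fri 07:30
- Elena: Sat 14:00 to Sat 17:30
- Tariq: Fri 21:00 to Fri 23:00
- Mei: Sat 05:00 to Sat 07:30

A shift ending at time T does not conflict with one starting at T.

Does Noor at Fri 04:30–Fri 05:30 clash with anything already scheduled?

Declan: ends Thu 08:30 at or before Noor starts Fri 04:30 → clear.
Kenji: ends Fri 00:00 at or before Noor starts Fri 04:30 → clear.
Rohan: ends Fri 00:30 at or before Noor starts Fri 04:30 → clear.
Sofia: starts Fri 06:00 at or after Noor ends Fri 05:30 → clear.
Jonas: starts Fri 13:00 at or after Noor ends Fri 05:30 → clear.
Tariq: starts Fri 21:00 at or after Noor ends Fri 05:30 → clear.
Mei: starts Sat 05:00 at or after Noor ends Fri 05:30 → clear.
Elena: starts Sat 14:00 at or after Noor ends Fri 05:30 → clear.

No — it doesn't clash with anything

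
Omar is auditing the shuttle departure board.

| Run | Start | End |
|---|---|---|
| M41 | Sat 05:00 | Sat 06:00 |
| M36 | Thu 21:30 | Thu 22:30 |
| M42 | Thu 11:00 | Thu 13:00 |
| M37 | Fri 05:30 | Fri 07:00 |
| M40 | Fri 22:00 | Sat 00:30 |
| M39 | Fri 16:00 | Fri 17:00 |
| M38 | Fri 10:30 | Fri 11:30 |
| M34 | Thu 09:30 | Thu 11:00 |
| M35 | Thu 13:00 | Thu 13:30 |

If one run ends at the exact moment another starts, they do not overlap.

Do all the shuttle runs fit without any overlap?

Yes

Sorted by start: M34, M42, M35, M36, M37, M38, M39, M40, M41.
M42 starts exactly when M34 ends (back-to-back, no overlap) — done with M34.
M35 starts exactly when M42 ends (back-to-back, no overlap) — done with M42.
M36 starts after M35 ends — done with M35.
M37 starts after M36 ends — done with M36.
M38 starts after M37 ends — done with M37.
M39 starts after M38 ends — done with M38.
M40 starts after M39 ends — done with M39.
M41 starts after M40 ends.
Every pair is clear; the schedule has no overlaps.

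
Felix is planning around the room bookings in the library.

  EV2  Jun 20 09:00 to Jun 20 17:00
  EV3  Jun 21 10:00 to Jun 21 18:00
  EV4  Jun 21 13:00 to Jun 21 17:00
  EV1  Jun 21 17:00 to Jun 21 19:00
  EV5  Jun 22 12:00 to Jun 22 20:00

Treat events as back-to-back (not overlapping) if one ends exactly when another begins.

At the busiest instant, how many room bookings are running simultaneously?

Walk through starts and ends in time order (an end at T is processed before a start at T):
Jun 20 09:00 start EV2 → 1
Jun 20 17:00 end EV2 → 0
Jun 21 10:00 start EV3 → 1
Jun 21 13:00 start EV4 → 2
Jun 21 17:00 end EV4 → 1
Jun 21 17:00 start EV1 → 2
Jun 21 18:00 end EV3 → 1
Jun 21 19:00 end EV1 → 0
Jun 22 12:00 start EV5 → 1
Jun 22 20:00 end EV5 → 0
Peak is 2, at Jun 21 13:00 (EV3, EV4).

2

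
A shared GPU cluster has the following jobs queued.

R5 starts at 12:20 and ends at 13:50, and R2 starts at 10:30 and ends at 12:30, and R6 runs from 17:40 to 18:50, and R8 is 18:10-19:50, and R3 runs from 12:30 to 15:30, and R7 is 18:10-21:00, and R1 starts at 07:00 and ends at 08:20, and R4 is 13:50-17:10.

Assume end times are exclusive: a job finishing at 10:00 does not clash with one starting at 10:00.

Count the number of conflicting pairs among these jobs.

6

Sorted by start: R1, R2, R5, R3, R4, R6, R7, R8.
R2 starts after R1 ends, so R1 has no further overlaps.
R5 starts before R2 ends → R2 and R5 overlap.
R3 starts exactly when R2 ends (back-to-back, no overlap), so R2 has no further overlaps.
R3 starts before R5 ends → R5 and R3 overlap.
R4 starts exactly when R5 ends (back-to-back, no overlap), so R5 has no further overlaps.
R4 starts before R3 ends → R3 and R4 overlap.
R6 starts after R3 ends, so R3 has no further overlaps.
R6 starts after R4 ends, so R4 has no further overlaps.
R7 starts before R6 ends → R6 and R7 overlap.
R8 starts before R6 ends → R6 and R8 overlap.
R8 starts before R7 ends → R7 and R8 overlap.
Overlapping pairs: R2 & R5, R3 & R4, R3 & R5, R6 & R7, R6 & R8, R7 & R8 — 6 in total.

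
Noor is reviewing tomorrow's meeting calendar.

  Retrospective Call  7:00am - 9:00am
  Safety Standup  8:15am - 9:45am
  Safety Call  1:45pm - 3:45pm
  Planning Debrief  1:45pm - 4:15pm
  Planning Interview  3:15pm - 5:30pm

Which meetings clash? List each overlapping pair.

Planning Debrief & Planning Interview, Planning Debrief & Safety Call, Planning Interview & Safety Call, Retrospective Call & Safety Standup

Check each pair: they overlap iff neither finishes before the other starts.
Sorted by start: Retrospective Call, Safety Standup, Safety Call, Planning Debrief, Planning Interview.
Safety Standup starts before Retrospective Call ends → Retrospective Call and Safety Standup overlap.
Safety Call starts after Retrospective Call ends; Retrospective Call is clear from here.
Safety Call starts after Safety Standup ends; Safety Standup is clear from here.
Planning Debrief starts before Safety Call ends → Safety Call and Planning Debrief overlap.
Planning Interview starts before Safety Call ends → Safety Call and Planning Interview overlap.
Planning Interview starts before Planning Debrief ends → Planning Debrief and Planning Interview overlap.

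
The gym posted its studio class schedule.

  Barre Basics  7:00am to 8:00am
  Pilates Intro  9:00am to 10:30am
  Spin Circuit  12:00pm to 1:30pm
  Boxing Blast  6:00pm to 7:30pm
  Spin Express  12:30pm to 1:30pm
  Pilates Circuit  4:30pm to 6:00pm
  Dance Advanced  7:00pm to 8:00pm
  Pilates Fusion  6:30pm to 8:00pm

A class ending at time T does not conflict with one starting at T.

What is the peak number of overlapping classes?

3

Walk through starts and ends in time order (an end at T is processed before a start at T):
7:00am start Barre Basics → 1
8:00am end Barre Basics → 0
9:00am start Pilates Intro → 1
10:30am end Pilates Intro → 0
12:00pm start Spin Circuit → 1
12:30pm start Spin Express → 2
1:30pm end Spin Circuit → 1
1:30pm end Spin Express → 0
4:30pm start Pilates Circuit → 1
6:00pm end Pilates Circuit → 0
6:00pm start Boxing Blast → 1
6:30pm start Pilates Fusion → 2
7:00pm start Dance Advanced → 3
7:30pm end Boxing Blast → 2
8:00pm end Dance Advanced → 1
8:00pm end Pilates Fusion → 0
Peak is 3, at 7:00pm (Boxing Blast, Dance Advanced, Pilates Fusion).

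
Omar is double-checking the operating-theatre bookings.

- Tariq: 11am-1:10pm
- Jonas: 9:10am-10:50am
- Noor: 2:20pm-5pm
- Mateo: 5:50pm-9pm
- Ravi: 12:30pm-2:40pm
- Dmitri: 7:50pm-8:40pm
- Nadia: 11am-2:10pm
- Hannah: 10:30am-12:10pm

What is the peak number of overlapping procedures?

Walk through starts and ends in time order (an end at T is processed before a start at T):
9:10am start Jonas → 1
10:30am start Hannah → 2
10:50am end Jonas → 1
11am start Nadia → 2
11am start Tariq → 3
12:10pm end Hannah → 2
12:30pm start Ravi → 3
1:10pm end Tariq → 2
2:10pm end Nadia → 1
2:20pm start Noor → 2
2:40pm end Ravi → 1
5pm end Noor → 0
5:50pm start Mateo → 1
7:50pm start Dmitri → 2
8:40pm end Dmitri → 1
9pm end Mateo → 0
Peak is 3, at 11am (Hannah, Nadia, Tariq).

3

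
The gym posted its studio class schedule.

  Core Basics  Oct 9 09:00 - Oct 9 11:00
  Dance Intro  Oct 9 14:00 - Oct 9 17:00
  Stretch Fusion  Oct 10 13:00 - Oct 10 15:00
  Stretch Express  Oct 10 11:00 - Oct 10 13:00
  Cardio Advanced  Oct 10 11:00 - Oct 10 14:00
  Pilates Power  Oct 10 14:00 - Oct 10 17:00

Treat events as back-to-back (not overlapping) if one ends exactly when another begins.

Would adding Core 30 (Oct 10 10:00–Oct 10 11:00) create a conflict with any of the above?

Core Basics: ends Oct 9 11:00 at or before Core 30 starts Oct 10 10:00 → clear.
Dance Intro: ends Oct 9 17:00 at or before Core 30 starts Oct 10 10:00 → clear.
Stretch Express: starts Oct 10 11:00 at or after Core 30 ends Oct 10 11:00 → clear.
Cardio Advanced: starts Oct 10 11:00 at or after Core 30 ends Oct 10 11:00 → clear.
Stretch Fusion: starts Oct 10 13:00 at or after Core 30 ends Oct 10 11:00 → clear.
Pilates Power: starts Oct 10 14:00 at or after Core 30 ends Oct 10 11:00 → clear.

No — it doesn't clash with anything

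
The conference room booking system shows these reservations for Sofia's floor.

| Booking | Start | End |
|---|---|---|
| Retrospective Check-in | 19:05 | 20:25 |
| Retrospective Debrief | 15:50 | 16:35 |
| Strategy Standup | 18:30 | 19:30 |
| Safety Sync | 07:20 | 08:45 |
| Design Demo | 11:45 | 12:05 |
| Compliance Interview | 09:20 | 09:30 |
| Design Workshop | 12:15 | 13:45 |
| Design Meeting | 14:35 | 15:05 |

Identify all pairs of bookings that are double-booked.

Retrospective Check-in & Strategy Standup

Sorted by start: Safety Sync, Compliance Interview, Design Demo, Design Workshop, Design Meeting, Retrospective Debrief, Strategy Standup, Retrospective Check-in.
Compliance Interview starts after Safety Sync ends, so Safety Sync has no further overlaps.
Design Demo starts after Compliance Interview ends, so Compliance Interview has no further overlaps.
Design Workshop starts after Design Demo ends, so Design Demo has no further overlaps.
Design Meeting starts after Design Workshop ends, so Design Workshop has no further overlaps.
Retrospective Debrief starts after Design Meeting ends, so Design Meeting has no further overlaps.
Strategy Standup starts after Retrospective Debrief ends, so Retrospective Debrief has no further overlaps.
Retrospective Check-in starts before Strategy Standup ends → Strategy Standup and Retrospective Check-in overlap.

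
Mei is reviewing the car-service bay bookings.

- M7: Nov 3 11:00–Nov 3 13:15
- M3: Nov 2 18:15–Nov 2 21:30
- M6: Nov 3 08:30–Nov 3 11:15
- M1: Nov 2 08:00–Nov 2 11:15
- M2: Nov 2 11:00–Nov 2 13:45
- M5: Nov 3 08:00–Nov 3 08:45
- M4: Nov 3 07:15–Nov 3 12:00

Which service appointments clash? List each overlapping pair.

M1 & M2, M4 & M5, M4 & M6, M4 & M7, M5 & M6, M6 & M7

Sorted by start: M1, M2, M3, M4, M5, M6, M7.
M2 starts before M1 ends → M1 and M2 overlap.
M3 starts after M1 ends, so M1 has no further overlaps.
M3 starts after M2 ends, so M2 has no further overlaps.
M4 starts after M3 ends, so M3 has no further overlaps.
M5 starts before M4 ends → M4 and M5 overlap.
M6 starts before M4 ends → M4 and M6 overlap.
M7 starts before M4 ends → M4 and M7 overlap.
M6 starts before M5 ends → M5 and M6 overlap.
M7 starts after M5 ends.
M7 starts before M6 ends → M6 and M7 overlap.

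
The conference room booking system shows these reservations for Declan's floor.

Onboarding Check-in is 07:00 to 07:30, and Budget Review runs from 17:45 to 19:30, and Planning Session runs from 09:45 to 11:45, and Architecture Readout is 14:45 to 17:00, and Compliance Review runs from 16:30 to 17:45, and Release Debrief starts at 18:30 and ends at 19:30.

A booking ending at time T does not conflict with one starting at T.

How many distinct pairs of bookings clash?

Check each pair: they overlap iff neither finishes before the other starts.
Sorted by start: Onboarding Check-in, Planning Session, Architecture Readout, Compliance Review, Budget Review, Release Debrief.
Planning Session starts after Onboarding Check-in ends, so Onboarding Check-in has no further overlaps.
Architecture Readout starts after Planning Session ends, so Planning Session has no further overlaps.
Compliance Review starts before Architecture Readout ends → Architecture Readout and Compliance Review overlap.
Budget Review starts after Architecture Readout ends, so Architecture Readout has no further overlaps.
Budget Review starts exactly when Compliance Review ends (back-to-back, no overlap), so Compliance Review has no further overlaps.
Release Debrief starts before Budget Review ends → Budget Review and Release Debrief overlap.
Overlapping pairs: Architecture Readout & Compliance Review, Budget Review & Release Debrief — 2 in total.

2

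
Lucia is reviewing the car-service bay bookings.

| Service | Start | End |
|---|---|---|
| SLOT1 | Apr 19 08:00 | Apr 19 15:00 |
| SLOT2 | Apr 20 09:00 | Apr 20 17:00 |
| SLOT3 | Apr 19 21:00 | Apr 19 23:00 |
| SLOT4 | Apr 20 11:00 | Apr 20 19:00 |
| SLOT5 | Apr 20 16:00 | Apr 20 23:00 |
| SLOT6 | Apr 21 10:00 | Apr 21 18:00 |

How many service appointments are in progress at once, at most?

Walk through starts and ends in time order (an end at T is processed before a start at T):
Apr 19 08:00 start SLOT1 → 1
Apr 19 15:00 end SLOT1 → 0
Apr 19 21:00 start SLOT3 → 1
Apr 19 23:00 end SLOT3 → 0
Apr 20 09:00 start SLOT2 → 1
Apr 20 11:00 start SLOT4 → 2
Apr 20 16:00 start SLOT5 → 3
Apr 20 17:00 end SLOT2 → 2
Apr 20 19:00 end SLOT4 → 1
Apr 20 23:00 end SLOT5 → 0
Apr 21 10:00 start SLOT6 → 1
Apr 21 18:00 end SLOT6 → 0
Peak is 3, at Apr 20 16:00 (SLOT2, SLOT4, SLOT5).

3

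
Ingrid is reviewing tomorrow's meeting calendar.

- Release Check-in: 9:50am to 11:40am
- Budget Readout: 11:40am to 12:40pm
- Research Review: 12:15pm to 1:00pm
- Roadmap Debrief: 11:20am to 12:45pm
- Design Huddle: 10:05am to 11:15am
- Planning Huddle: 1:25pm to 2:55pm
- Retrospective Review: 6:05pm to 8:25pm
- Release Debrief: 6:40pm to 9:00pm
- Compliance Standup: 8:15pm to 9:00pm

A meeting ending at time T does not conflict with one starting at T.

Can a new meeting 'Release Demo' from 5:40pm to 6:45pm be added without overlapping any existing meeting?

Release Check-in: ends 11:40am at or before Release Demo starts 5:40pm → clear.
Design Huddle: ends 11:15am at or before Release Demo starts 5:40pm → clear.
Roadmap Debrief: ends 12:45pm at or before Release Demo starts 5:40pm → clear.
Budget Readout: ends 12:40pm at or before Release Demo starts 5:40pm → clear.
Research Review: ends 1:00pm at or before Release Demo starts 5:40pm → clear.
Planning Huddle: ends 2:55pm at or before Release Demo starts 5:40pm → clear.
Retrospective Review: starts 6:05pm before Release Demo ends 6:45pm, and ends 8:25pm after Release Demo starts 5:40pm → overlap.
Release Debrief: starts 6:40pm before Release Demo ends 6:45pm, and ends 9:00pm after Release Demo starts 5:40pm → overlap.
Compliance Standup: starts 8:15pm at or after Release Demo ends 6:45pm → clear.
Release Demo overlaps Retrospective Review, Release Debrief.

No — it overlaps Release Debrief, Retrospective Review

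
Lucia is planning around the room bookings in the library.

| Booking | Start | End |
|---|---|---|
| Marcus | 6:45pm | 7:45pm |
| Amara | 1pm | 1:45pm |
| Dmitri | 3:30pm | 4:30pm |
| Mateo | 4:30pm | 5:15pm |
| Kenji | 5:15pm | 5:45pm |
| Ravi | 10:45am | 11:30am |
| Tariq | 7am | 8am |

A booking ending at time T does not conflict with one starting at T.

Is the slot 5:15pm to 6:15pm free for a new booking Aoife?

No — it overlaps Kenji

Tariq: ends 8am at or before Aoife starts 5:15pm → clear.
Ravi: ends 11:30am at or before Aoife starts 5:15pm → clear.
Amara: ends 1:45pm at or before Aoife starts 5:15pm → clear.
Dmitri: ends 4:30pm at or before Aoife starts 5:15pm → clear.
Mateo: ends 5:15pm at or before Aoife starts 5:15pm → clear.
Kenji: starts 5:15pm before Aoife ends 6:15pm, and ends 5:45pm after Aoife starts 5:15pm → overlap.
Marcus: starts 6:45pm at or after Aoife ends 6:15pm → clear.
Aoife overlaps Kenji.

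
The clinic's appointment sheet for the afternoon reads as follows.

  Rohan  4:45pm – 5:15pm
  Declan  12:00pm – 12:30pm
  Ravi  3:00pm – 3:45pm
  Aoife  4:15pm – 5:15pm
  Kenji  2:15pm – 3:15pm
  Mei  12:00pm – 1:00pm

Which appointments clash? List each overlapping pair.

Sorted by start: Mei, Declan, Kenji, Ravi, Aoife, Rohan.
Declan starts before Mei ends → Mei and Declan overlap.
Kenji starts after Mei ends, so nothing later overlaps Mei either.
Kenji starts after Declan ends, so nothing later overlaps Declan either.
Ravi starts before Kenji ends → Kenji and Ravi overlap.
Aoife starts after Kenji ends, so nothing later overlaps Kenji either.
Aoife starts after Ravi ends, so nothing later overlaps Ravi either.
Rohan starts before Aoife ends → Aoife and Rohan overlap.

Aoife & Rohan, Declan & Mei, Kenji & Ravi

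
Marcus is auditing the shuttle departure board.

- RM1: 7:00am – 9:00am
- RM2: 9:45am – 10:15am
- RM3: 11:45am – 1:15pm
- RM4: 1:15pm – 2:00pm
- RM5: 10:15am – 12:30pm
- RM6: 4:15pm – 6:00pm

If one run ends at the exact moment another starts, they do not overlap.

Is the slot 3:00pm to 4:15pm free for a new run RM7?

Yes — the slot is free

RM1: ends 9:00am at or before RM7 starts 3:00pm → clear.
RM2: ends 10:15am at or before RM7 starts 3:00pm → clear.
RM5: ends 12:30pm at or before RM7 starts 3:00pm → clear.
RM3: ends 1:15pm at or before RM7 starts 3:00pm → clear.
RM4: ends 2:00pm at or before RM7 starts 3:00pm → clear.
RM6: starts 4:15pm at or after RM7 ends 4:15pm → clear.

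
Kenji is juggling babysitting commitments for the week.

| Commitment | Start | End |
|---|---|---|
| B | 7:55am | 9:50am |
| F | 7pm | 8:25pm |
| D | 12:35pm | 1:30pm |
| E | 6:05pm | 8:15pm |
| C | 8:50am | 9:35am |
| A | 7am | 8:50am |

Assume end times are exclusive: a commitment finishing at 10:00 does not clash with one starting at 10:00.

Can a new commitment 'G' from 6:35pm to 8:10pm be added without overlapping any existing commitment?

No — it overlaps E, F

A: ends 8:50am at or before G starts 6:35pm → clear.
B: ends 9:50am at or before G starts 6:35pm → clear.
C: ends 9:35am at or before G starts 6:35pm → clear.
D: ends 1:30pm at or before G starts 6:35pm → clear.
E: starts 6:05pm before G ends 8:10pm, and ends 8:15pm after G starts 6:35pm → overlap.
F: starts 7pm before G ends 8:10pm, and ends 8:25pm after G starts 6:35pm → overlap.
G overlaps E, F.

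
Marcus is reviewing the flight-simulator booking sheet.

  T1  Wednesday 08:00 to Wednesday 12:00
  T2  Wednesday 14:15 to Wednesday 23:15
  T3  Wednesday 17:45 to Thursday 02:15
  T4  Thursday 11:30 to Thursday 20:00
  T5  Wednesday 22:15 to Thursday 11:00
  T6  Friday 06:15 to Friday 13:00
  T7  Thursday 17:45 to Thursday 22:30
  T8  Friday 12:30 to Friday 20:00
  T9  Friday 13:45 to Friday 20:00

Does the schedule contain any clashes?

Yes

Sorted by start: T1, T2, T3, T5, T4, T7, T6, T8, T9.
T2 starts after T1 ends; T1 is clear from here.
T3 starts before T2 ends → T2 and T3 overlap.
That's a conflict, so the schedule is not conflict-free.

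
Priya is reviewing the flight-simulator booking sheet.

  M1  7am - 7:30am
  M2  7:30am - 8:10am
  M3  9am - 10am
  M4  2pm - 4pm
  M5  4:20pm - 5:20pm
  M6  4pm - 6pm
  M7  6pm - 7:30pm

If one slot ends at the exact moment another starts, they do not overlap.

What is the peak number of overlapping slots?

Walk through starts and ends in time order (an end at T is processed before a start at T):
7am start M1 → 1
7:30am end M1 → 0
7:30am start M2 → 1
8:10am end M2 → 0
9am start M3 → 1
10am end M3 → 0
2pm start M4 → 1
4pm end M4 → 0
4pm start M6 → 1
4:20pm start M5 → 2
5:20pm end M5 → 1
6pm end M6 → 0
6pm start M7 → 1
7:30pm end M7 → 0
Peak is 2, at 4:20pm (M5, M6).

2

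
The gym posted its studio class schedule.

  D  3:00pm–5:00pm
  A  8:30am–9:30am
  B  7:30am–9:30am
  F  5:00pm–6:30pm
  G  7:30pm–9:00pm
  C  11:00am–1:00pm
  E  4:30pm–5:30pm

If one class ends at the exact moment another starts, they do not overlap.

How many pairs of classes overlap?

3

Sorted by start: B, A, C, D, E, F, G.
A starts before B ends → B and A overlap.
C starts after B ends — done with B.
C starts after A ends — done with A.
D starts after C ends — done with C.
E starts before D ends → D and E overlap.
F starts exactly when D ends (back-to-back, no overlap) — done with D.
F starts before E ends → E and F overlap.
G starts after E ends.
G starts after F ends.
Overlapping pairs: A & B, D & E, E & F — 3 in total.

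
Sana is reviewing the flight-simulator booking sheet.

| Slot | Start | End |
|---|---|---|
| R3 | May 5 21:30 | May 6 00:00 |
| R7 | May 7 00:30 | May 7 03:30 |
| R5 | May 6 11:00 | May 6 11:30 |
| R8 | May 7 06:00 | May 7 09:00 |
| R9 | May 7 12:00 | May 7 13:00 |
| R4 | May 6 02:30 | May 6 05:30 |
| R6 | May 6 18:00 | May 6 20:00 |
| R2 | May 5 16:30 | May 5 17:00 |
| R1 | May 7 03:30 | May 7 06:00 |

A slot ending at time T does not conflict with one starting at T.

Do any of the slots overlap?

Sorted by start: R2, R3, R4, R5, R6, R7, R1, R8, R9.
R3 starts after R2 ends; R2 is clear from here.
R4 starts after R3 ends; R3 is clear from here.
R5 starts after R4 ends; R4 is clear from here.
R6 starts after R5 ends; R5 is clear from here.
R7 starts after R6 ends; R6 is clear from here.
R1 starts exactly when R7 ends (back-to-back, no overlap); R7 is clear from here.
R8 starts exactly when R1 ends (back-to-back, no overlap); R1 is clear from here.
R9 starts after R8 ends.
Every pair is clear; the schedule has no overlaps.

No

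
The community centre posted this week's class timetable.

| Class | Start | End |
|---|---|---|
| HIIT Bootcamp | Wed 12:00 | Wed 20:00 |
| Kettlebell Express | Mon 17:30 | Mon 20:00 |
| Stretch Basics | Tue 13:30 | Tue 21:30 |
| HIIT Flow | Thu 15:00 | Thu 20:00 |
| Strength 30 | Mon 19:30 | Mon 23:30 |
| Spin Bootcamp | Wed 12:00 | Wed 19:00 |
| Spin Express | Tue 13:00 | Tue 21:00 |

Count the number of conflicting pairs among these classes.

3

Sorted by start: Kettlebell Express, Strength 30, Spin Express, Stretch Basics, Spin Bootcamp, HIIT Bootcamp, HIIT Flow.
Strength 30 starts before Kettlebell Express ends → Kettlebell Express and Strength 30 overlap.
Spin Express starts after Kettlebell Express ends; Kettlebell Express is clear from here.
Spin Express starts after Strength 30 ends; Strength 30 is clear from here.
Stretch Basics starts before Spin Express ends → Spin Express and Stretch Basics overlap.
Spin Bootcamp starts after Spin Express ends; Spin Express is clear from here.
Spin Bootcamp starts after Stretch Basics ends; Stretch Basics is clear from here.
HIIT Bootcamp starts before Spin Bootcamp ends → Spin Bootcamp and HIIT Bootcamp overlap.
HIIT Flow starts after Spin Bootcamp ends.
HIIT Flow starts after HIIT Bootcamp ends.
Overlapping pairs: HIIT Bootcamp & Spin Bootcamp, Kettlebell Express & Strength 30, Spin Express & Stretch Basics — 3 in total.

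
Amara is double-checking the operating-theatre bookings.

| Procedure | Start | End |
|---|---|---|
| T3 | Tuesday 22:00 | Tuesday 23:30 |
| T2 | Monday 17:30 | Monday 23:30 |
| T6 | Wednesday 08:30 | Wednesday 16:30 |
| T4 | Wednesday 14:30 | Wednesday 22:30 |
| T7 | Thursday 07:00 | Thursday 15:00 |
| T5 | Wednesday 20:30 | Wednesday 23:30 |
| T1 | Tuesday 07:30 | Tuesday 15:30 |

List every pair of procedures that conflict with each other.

T4 & T5, T4 & T6

Two intervals overlap when each starts before the other ends.
Sorted by start: T2, T1, T3, T6, T4, T5, T7.
T1 starts after T2 ends; T2 is clear from here.
T3 starts after T1 ends; T1 is clear from here.
T6 starts after T3 ends; T3 is clear from here.
T4 starts before T6 ends → T6 and T4 overlap.
T5 starts after T6 ends; T6 is clear from here.
T5 starts before T4 ends → T4 and T5 overlap.
T7 starts after T4 ends.
T7 starts after T5 ends.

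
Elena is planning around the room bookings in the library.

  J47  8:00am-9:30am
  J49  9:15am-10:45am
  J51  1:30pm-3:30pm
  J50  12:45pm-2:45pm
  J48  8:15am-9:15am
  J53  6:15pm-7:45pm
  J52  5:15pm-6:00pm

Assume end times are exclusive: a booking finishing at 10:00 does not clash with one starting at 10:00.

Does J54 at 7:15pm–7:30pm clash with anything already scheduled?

J47: ends 9:30am at or before J54 starts 7:15pm → clear.
J48: ends 9:15am at or before J54 starts 7:15pm → clear.
J49: ends 10:45am at or before J54 starts 7:15pm → clear.
J50: ends 2:45pm at or before J54 starts 7:15pm → clear.
J51: ends 3:30pm at or before J54 starts 7:15pm → clear.
J52: ends 6:00pm at or before J54 starts 7:15pm → clear.
J53: starts 6:15pm before J54 ends 7:30pm, and ends 7:45pm after J54 starts 7:15pm → overlap.
J54 overlaps J53.

Yes — it overlaps J53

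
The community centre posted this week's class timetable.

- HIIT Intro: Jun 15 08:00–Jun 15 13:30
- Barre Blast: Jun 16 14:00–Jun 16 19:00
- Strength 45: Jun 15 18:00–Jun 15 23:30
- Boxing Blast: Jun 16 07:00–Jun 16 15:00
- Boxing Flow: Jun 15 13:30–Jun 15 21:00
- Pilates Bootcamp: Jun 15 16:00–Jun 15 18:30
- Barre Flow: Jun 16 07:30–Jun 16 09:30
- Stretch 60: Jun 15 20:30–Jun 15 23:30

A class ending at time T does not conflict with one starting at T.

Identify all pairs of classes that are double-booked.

Two intervals overlap when each starts before the other ends.
Sorted by start: HIIT Intro, Boxing Flow, Pilates Bootcamp, Strength 45, Stretch 60, Boxing Blast, Barre Flow, Barre Blast.
Boxing Flow starts exactly when HIIT Intro ends (back-to-back, no overlap); HIIT Intro is clear from here.
Pilates Bootcamp starts before Boxing Flow ends → Boxing Flow and Pilates Bootcamp overlap.
Strength 45 starts before Boxing Flow ends → Boxing Flow and Strength 45 overlap.
Stretch 60 starts before Boxing Flow ends → Boxing Flow and Stretch 60 overlap.
Boxing Blast starts after Boxing Flow ends; Boxing Flow is clear from here.
Strength 45 starts before Pilates Bootcamp ends → Pilates Bootcamp and Strength 45 overlap.
Stretch 60 starts after Pilates Bootcamp ends; Pilates Bootcamp is clear from here.
Stretch 60 starts before Strength 45 ends → Strength 45 and Stretch 60 overlap.
Boxing Blast starts after Strength 45 ends; Strength 45 is clear from here.
Boxing Blast starts after Stretch 60 ends; Stretch 60 is clear from here.
Barre Flow starts before Boxing Blast ends → Boxing Blast and Barre Flow overlap.
Barre Blast starts before Boxing Blast ends → Boxing Blast and Barre Blast overlap.
Barre Blast starts after Barre Flow ends.

Barre Blast & Boxing Blast, Barre Flow & Boxing Blast, Boxing Flow & Pilates Bootcamp, Boxing Flow & Strength 45, Boxing Flow & Stretch 60, Pilates Bootcamp & Strength 45, Strength 45 & Stretch 60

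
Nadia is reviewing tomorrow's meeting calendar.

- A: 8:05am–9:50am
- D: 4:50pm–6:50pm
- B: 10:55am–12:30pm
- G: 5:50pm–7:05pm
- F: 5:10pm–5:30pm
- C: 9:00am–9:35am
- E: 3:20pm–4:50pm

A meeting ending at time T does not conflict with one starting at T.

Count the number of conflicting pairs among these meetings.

3

Check each pair: they overlap iff neither finishes before the other starts.
Sorted by start: A, C, B, E, D, F, G.
C starts before A ends → A and C overlap.
B starts after A ends, so A has no further overlaps.
B starts after C ends, so C has no further overlaps.
E starts after B ends, so B has no further overlaps.
D starts exactly when E ends (back-to-back, no overlap), so E has no further overlaps.
F starts before D ends → D and F overlap.
G starts before D ends → D and G overlap.
G starts after F ends.
Overlapping pairs: A & C, D & F, D & G — 3 in total.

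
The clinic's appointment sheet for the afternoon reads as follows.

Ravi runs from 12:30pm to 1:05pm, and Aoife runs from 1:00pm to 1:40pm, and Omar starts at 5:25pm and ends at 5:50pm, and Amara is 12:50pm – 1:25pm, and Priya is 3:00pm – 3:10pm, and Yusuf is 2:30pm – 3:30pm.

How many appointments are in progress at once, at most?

Sort all start/end points and keep a running count:
12:30pm start Ravi → 1
12:50pm start Amara → 2
1:00pm start Aoife → 3
1:05pm end Ravi → 2
1:25pm end Amara → 1
1:40pm end Aoife → 0
2:30pm start Yusuf → 1
3:00pm start Priya → 2
3:10pm end Priya → 1
3:30pm end Yusuf → 0
5:25pm start Omar → 1
5:50pm end Omar → 0
Peak is 3, at 1:00pm (Amara, Aoife, Ravi).

3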